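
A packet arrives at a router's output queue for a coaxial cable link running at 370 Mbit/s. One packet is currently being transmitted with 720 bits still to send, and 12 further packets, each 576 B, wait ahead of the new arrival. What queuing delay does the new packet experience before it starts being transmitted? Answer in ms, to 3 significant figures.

Each queued packet: L/R = 4608/370000000 = 0.0124541 ms.
12 queued → 0.149449 ms.
Plus remaining 720 bits of current packet: 0.00194595 ms.
Queuing delay = 0.151 ms.

0.151 ms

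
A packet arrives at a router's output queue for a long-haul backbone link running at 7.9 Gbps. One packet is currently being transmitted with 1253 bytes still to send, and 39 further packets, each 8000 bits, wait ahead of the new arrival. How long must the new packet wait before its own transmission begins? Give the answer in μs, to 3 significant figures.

Each queued packet: L/R = 8000/7900000000 = 1.01266 μs.
39 queued → 39.4937 μs.
Plus remaining 10024 bits of current packet: 1.26886 μs.
Queuing delay = 40.8 μs.

40.8 μs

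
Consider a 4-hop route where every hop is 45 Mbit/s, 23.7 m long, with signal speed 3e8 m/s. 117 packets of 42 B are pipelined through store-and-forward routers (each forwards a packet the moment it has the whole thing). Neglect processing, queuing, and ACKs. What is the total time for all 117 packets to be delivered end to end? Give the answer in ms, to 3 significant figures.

Per-hop transmission t_tx = L/R = 336/45000000 = 0.00746667 ms.
Per-hop propagation t_prop = 23.7/300000000 = 7.9e-05 ms.
Pipeline fill: first packet needs 4·t_tx to clear all hops; remaining 116 packets each add one t_tx.
Total = (4+117-1)·t_tx + 4·t_prop = 120·0.00746667 + 4·7.9e-05 = 0.896 ms.

0.896 ms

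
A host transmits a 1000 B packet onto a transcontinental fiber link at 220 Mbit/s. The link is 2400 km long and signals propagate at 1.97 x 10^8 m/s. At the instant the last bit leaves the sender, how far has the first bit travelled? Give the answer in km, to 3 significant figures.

7.16 km

t_tx = L/R = 8000/220000000 = 3.63636e-05 s.
Distance = s × t_tx = 197000000 × 3.63636e-05 = 7.16 km.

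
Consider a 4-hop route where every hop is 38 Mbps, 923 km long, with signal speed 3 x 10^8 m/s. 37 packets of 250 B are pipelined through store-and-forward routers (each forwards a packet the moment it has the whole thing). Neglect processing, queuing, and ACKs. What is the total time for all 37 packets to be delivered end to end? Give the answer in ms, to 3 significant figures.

14.4 ms

Per-hop transmission t_tx = L/R = 2000/38000000 = 0.0526316 ms.
Per-hop propagation t_prop = 923000/300000000 = 3.07667 ms.
Pipeline fill: first packet needs 4·t_tx to clear all hops; remaining 36 packets each add one t_tx.
Total = (4+37-1)·t_tx + 4·t_prop = 40·0.0526316 + 4·3.07667 = 14.4 ms.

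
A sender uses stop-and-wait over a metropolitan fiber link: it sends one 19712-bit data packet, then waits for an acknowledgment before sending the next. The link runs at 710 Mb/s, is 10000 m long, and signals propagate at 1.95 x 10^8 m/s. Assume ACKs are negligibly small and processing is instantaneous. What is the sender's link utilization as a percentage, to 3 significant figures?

t_tx = L/R = 19712/710000000 = 2.77634e-05 s.
t_prop = 10000/195000000 = 5.12821e-05 s; RTT = 0.000102564 s.
Cycle = t_tx + RTT = 0.000130327 s.
Utilization = t_tx / cycle = 2.77634e-05/0.000130327 = 21.3 %.

21.3 %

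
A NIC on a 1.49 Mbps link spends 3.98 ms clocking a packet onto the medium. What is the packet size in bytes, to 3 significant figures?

L = R × t_tx = 1490000 b/s × 0.00398 s = 5930.2 bits.
In bytes: 5930.2 / 8 = 741 bytes.

741 bytes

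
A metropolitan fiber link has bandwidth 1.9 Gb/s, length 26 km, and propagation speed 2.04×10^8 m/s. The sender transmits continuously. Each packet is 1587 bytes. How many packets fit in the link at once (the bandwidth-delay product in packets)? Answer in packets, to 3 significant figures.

19.1 packets

Propagation delay = 26000 / 204000000 = 0.000127451 s.
BDP = R × t_prop = 1900000000 × 0.000127451 = 242157 bits.
In packets of 12696 bits: 19.1 packets.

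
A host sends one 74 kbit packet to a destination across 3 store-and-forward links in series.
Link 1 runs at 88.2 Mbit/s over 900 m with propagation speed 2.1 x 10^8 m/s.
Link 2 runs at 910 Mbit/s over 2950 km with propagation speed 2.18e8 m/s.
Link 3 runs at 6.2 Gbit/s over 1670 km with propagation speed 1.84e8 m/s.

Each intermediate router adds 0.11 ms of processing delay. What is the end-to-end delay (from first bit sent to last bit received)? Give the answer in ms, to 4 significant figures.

L = 74000 bits.
Transmission delays (L/R per hop): 0.839002, 0.0813187, 0.0119355 ms; sum = 0.932256 ms.
Propagation delays (d/s per hop): 0.00428571, 13.5321, 9.07609 ms; sum = 22.6125 ms.
Processing at 2 router(s): 2 × 0.11 ms = 0.22 ms.
End-to-end = 23.76 ms.

23.76 ms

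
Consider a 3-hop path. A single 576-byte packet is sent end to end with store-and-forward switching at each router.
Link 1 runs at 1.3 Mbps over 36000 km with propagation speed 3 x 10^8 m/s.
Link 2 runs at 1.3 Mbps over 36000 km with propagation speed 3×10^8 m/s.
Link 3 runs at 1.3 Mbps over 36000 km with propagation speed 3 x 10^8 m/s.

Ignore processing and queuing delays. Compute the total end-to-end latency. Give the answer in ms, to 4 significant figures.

L = 576 × 8 = 4608 bits.
Transmission delay per hop = L/R = 4608/1300000 = 3.54462 ms; 3 hops → 10.6338 ms.
Propagation delays (d/s per hop): 120, 120, 120 ms; sum = 360 ms.
End-to-end = 370.6 ms.

370.6 ms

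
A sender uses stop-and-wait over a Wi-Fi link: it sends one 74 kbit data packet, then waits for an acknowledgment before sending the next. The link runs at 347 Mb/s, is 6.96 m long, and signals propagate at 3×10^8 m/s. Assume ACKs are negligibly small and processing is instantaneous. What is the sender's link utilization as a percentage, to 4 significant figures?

99.98 %

t_tx = L/R = 74000/347000000 = 0.000213256 s.
t_prop = 6.96/300000000 = 2.32e-08 s; RTT = 4.64e-08 s.
Cycle = t_tx + RTT = 0.000213303 s.
Utilization = t_tx / cycle = 0.000213256/0.000213303 = 99.98 %.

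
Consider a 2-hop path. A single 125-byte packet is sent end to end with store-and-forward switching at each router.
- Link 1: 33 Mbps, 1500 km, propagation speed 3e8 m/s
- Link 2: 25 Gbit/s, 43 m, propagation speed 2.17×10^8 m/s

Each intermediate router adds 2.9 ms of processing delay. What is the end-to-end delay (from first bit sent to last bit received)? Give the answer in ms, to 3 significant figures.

L = 125 × 8 = 1000 bits.
Transmission delays (L/R per hop): 0.030303, 4e-05 ms; sum = 0.030343 ms.
Propagation delays (d/s per hop): 5, 0.000198157 ms; sum = 5.0002 ms.
Processing at 1 router(s): 1 × 2.9 ms = 2.9 ms.
End-to-end = 7.93 ms.

7.93 ms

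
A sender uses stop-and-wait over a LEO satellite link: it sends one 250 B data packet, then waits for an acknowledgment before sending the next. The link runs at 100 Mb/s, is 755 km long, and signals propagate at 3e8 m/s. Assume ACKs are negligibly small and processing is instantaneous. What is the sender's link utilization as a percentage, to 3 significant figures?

0.396 %

t_tx = L/R = 2000/100000000 = 2e-05 s.
t_prop = 755000/300000000 = 0.00251667 s; RTT = 0.00503333 s.
Cycle = t_tx + RTT = 0.00505333 s.
Utilization = t_tx / cycle = 2e-05/0.00505333 = 0.396 %.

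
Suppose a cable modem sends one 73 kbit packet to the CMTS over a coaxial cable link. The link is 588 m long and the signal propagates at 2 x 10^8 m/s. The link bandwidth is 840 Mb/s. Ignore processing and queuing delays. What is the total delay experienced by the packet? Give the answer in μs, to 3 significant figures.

L = 73000 bits.
Transmission delay = L/R = 73000 / 840000000 = 86.9048 μs.
Propagation delay = d/s = 588 m / 200000000 m/s = 2.94 μs.
Total = 89.8 μs.

89.8 μs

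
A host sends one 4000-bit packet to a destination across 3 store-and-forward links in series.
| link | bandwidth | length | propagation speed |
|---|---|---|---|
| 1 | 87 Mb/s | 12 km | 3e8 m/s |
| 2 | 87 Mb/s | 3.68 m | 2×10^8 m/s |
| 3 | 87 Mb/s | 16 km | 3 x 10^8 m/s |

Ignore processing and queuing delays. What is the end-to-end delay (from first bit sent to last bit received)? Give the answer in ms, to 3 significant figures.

0.231 ms

Transmission delay per hop = L/R = 4000/87000000 = 0.045977 ms; 3 hops → 0.137931 ms.
Propagation delays (d/s per hop): 0.04, 1.84e-05, 0.0533333 ms; sum = 0.0933517 ms.
End-to-end = 0.231 ms.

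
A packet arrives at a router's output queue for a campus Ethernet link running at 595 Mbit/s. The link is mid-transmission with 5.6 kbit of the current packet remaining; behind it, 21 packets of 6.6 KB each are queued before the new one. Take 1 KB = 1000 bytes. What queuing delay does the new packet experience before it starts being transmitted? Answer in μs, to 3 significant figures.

Each queued packet: L/R = 52800/595000000 = 88.7395 μs.
21 queued → 1863.53 μs.
Plus remaining 5600 bits of current packet: 9.41176 μs.
Queuing delay = 1870 μs.

1870 μs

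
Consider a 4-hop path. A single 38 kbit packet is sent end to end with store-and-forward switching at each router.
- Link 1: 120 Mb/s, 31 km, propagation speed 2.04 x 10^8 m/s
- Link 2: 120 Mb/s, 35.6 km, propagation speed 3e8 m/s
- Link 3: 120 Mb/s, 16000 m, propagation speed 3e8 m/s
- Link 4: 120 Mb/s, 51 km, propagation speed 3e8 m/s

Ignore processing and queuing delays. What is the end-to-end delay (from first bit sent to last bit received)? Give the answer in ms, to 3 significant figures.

L = 38000 bits.
Transmission delay per hop = L/R = 38000/120000000 = 0.316667 ms; 4 hops → 1.26667 ms.
Propagation delays (d/s per hop): 0.151961, 0.118667, 0.0533333, 0.17 ms; sum = 0.493961 ms.
End-to-end = 1.76 ms.

1.76 ms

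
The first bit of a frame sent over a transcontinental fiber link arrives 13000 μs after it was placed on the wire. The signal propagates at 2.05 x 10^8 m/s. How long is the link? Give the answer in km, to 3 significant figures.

d = s × t_prop = 2.05e+08 × 0.013 = 2670 km.

2670 km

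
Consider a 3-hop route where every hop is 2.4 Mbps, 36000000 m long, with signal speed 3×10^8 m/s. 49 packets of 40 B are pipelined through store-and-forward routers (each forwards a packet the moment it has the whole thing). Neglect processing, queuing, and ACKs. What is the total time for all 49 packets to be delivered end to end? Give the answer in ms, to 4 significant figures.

366.8 ms

Per-hop transmission t_tx = L/R = 320/2400000 = 0.133333 ms.
Per-hop propagation t_prop = 36000000/300000000 = 120 ms.
Pipeline fill: first packet needs 3·t_tx to clear all hops; remaining 48 packets each add one t_tx.
Total = (3+49-1)·t_tx + 3·t_prop = 51·0.133333 + 3·120 = 366.8 ms.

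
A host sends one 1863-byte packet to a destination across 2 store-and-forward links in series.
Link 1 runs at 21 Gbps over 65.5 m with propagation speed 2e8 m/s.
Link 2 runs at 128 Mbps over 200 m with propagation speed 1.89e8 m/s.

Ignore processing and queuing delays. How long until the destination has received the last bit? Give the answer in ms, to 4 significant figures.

0.1185 ms

L = 1863 × 8 = 14904 bits.
Transmission delays (L/R per hop): 0.000709714, 0.116438 ms; sum = 0.117147 ms.
Propagation delays (d/s per hop): 0.0003275, 0.0010582 ms; sum = 0.0013857 ms.
End-to-end = 0.1185 ms.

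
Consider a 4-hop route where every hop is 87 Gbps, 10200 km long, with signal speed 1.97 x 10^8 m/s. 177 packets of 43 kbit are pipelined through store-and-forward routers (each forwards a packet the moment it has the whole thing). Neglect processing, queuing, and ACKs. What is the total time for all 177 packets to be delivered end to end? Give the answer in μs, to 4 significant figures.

207200 μs

Per-hop transmission t_tx = L/R = 43000/87000000000 = 0.494253 μs.
Per-hop propagation t_prop = 10200000/197000000 = 51776.6 μs.
Pipeline fill: first packet needs 4·t_tx to clear all hops; remaining 176 packets each add one t_tx.
Total = (4+177-1)·t_tx + 4·t_prop = 180·0.494253 + 4·51776.6 = 207200 μs.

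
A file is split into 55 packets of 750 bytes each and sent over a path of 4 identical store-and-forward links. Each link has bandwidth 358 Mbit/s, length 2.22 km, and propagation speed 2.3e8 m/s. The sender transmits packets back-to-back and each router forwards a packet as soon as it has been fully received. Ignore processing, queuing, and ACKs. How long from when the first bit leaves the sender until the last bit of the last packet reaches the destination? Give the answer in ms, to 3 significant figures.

1.01 ms

Per-hop transmission t_tx = L/R = 6000/358000000 = 0.0167598 ms.
Per-hop propagation t_prop = 2220/2.3e+08 = 0.00965217 ms.
Pipeline fill: first packet needs 4·t_tx to clear all hops; remaining 54 packets each add one t_tx.
Total = (4+55-1)·t_tx + 4·t_prop = 58·0.0167598 + 4·0.00965217 = 1.01 ms.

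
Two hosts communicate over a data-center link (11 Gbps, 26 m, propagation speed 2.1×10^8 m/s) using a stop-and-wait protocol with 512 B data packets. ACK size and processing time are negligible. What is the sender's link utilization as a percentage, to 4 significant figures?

t_tx = L/R = 4096/11000000000 = 3.72364e-07 s.
t_prop = 26/210000000 = 1.2381e-07 s; RTT = 2.47619e-07 s.
Cycle = t_tx + RTT = 6.19983e-07 s.
Utilization = t_tx / cycle = 3.72364e-07/6.19983e-07 = 60.06 %.

60.06 %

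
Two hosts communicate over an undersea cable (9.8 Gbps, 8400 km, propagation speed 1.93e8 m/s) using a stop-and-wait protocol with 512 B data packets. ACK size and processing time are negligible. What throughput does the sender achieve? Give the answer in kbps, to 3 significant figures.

47.1 kbps

t_tx = L/R = 4096/9800000000 = 4.17959e-07 s.
t_prop = 8400000/193000000 = 0.0435233 s; RTT = 0.0870466 s.
Cycle = t_tx + RTT = 0.0870471 s.
Throughput = L / cycle = 4096 / 0.0870471 = 47.1 kbps.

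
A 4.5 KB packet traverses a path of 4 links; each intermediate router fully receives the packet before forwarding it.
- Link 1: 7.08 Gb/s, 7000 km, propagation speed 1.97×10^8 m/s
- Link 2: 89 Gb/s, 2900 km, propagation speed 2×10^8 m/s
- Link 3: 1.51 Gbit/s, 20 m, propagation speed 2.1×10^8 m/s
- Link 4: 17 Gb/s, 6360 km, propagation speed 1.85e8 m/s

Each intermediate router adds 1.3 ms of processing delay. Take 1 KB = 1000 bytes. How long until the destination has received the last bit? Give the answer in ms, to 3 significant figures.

88.3 ms

L = 36000 bits.
Transmission delays (L/R per hop): 0.00508475, 0.000404494, 0.0238411, 0.00211765 ms; sum = 0.0314479 ms.
Propagation delays (d/s per hop): 35.533, 14.5, 9.52381e-05, 34.3784 ms; sum = 84.4115 ms.
Processing at 3 router(s): 3 × 1.3 ms = 3.9 ms.
End-to-end = 88.3 ms.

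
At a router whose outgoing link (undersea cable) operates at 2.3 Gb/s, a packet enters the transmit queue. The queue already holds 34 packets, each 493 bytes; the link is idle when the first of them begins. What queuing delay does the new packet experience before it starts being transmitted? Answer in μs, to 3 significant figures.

Each queued packet: L/R = 3944/2300000000 = 1.71478 μs.
34 queued → 58.3026 μs.
Queuing delay = 58.3 μs.

58.3 μs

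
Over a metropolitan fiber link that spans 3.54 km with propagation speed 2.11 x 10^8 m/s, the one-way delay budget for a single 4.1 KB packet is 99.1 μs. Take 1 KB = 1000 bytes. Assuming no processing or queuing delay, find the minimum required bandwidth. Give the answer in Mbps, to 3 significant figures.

L = 32800 bits.
Propagation delay = 3540 / 211000000 = 16.7773 μs.
Transmission budget = 99.1 − 16.7773 = 82.3227 μs.
R ≥ L / t_tx = 32800 bits / 8.23227e-05 s = 398 Mbps.

398 Mbps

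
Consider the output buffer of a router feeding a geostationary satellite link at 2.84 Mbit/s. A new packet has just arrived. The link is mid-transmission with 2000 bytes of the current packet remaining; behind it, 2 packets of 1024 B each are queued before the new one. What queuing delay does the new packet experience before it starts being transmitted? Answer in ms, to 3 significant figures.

11.4 ms

Each queued packet: L/R = 8192/2840000 = 2.88451 ms.
2 queued → 5.76901 ms.
Plus remaining 16000 bits of current packet: 5.6338 ms.
Queuing delay = 11.4 ms.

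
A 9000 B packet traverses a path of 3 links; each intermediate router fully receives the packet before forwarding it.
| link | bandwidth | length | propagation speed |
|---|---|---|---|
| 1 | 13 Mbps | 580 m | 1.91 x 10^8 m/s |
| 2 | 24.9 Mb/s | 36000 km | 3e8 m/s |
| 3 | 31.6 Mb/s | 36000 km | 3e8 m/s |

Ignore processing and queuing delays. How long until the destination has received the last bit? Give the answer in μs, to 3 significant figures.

251000 μs

L = 9000 × 8 = 72000 bits.
Transmission delays (L/R per hop): 5538.46, 2891.57, 2278.48 μs; sum = 10708.5 μs.
Propagation delays (d/s per hop): 3.03665, 120000, 120000 μs; sum = 240003 μs.
End-to-end = 251000 μs.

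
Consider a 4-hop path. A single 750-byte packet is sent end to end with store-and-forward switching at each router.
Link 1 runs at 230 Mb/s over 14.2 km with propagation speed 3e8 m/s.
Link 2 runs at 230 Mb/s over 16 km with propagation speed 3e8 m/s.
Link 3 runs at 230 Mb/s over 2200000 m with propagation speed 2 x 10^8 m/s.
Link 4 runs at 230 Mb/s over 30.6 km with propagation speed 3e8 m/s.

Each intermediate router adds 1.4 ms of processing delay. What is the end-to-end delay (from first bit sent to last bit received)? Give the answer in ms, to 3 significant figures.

15.5 ms

L = 750 × 8 = 6000 bits.
Transmission delay per hop = L/R = 6000/230000000 = 0.026087 ms; 4 hops → 0.104348 ms.
Propagation delays (d/s per hop): 0.0473333, 0.0533333, 11, 0.102 ms; sum = 11.2027 ms.
Processing at 3 router(s): 3 × 1.4 ms = 4.2 ms.
End-to-end = 15.5 ms.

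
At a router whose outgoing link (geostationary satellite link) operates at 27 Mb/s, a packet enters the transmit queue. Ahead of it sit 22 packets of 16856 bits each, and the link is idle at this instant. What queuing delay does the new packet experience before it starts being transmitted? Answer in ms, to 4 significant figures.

Each queued packet: L/R = 16856/27000000 = 0.624296 ms.
22 queued → 13.7345 ms.
Queuing delay = 13.73 ms.

13.73 ms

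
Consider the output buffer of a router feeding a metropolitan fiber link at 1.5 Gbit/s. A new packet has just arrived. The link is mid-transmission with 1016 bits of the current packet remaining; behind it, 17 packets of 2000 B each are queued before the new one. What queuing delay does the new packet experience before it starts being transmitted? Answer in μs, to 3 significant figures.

Each queued packet: L/R = 16000/1500000000 = 10.6667 μs.
17 queued → 181.333 μs.
Plus remaining 1016 bits of current packet: 0.677333 μs.
Queuing delay = 182 μs.

182 μs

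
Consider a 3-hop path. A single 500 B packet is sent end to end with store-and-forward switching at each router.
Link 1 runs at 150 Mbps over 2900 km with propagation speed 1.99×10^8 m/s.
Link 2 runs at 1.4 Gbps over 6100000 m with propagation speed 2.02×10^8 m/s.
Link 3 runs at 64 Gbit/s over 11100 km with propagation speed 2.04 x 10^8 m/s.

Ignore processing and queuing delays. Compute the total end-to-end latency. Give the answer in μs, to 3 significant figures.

99200 μs

L = 500 × 8 = 4000 bits.
Transmission delays (L/R per hop): 26.6667, 2.85714, 0.0625 μs; sum = 29.5863 μs.
Propagation delays (d/s per hop): 14572.9, 30198, 54411.8 μs; sum = 99182.6 μs.
End-to-end = 99200 μs.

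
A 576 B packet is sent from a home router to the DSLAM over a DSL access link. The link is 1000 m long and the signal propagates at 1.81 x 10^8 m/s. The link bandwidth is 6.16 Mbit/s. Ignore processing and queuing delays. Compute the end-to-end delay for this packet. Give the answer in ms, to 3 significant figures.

0.754 ms

L = 576 × 8 = 4608 bits.
Transmission delay = L/R = 4608 / 6160000 = 0.748052 ms.
Propagation delay = d/s = 1000 m / 181000000 m/s = 0.00552486 ms.
Total = 0.754 ms.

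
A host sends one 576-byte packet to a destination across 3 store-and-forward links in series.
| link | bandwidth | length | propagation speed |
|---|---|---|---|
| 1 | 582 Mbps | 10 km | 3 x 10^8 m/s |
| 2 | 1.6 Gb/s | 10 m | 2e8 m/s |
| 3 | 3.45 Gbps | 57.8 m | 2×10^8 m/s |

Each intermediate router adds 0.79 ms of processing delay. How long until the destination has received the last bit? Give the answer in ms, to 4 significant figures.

1.626 ms

L = 576 × 8 = 4608 bits.
Transmission delays (L/R per hop): 0.00791753, 0.00288, 0.00133565 ms; sum = 0.0121332 ms.
Propagation delays (d/s per hop): 0.0333333, 5e-05, 0.000289 ms; sum = 0.0336723 ms.
Processing at 2 router(s): 2 × 0.79 ms = 1.58 ms.
End-to-end = 1.626 ms.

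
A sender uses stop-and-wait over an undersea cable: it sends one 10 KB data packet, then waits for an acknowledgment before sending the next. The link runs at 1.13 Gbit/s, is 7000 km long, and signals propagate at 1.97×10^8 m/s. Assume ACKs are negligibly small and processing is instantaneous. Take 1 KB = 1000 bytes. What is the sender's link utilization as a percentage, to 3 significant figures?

t_tx = L/R = 80000/1130000000 = 7.07965e-05 s.
t_prop = 7000000/197000000 = 0.035533 s; RTT = 0.071066 s.
Cycle = t_tx + RTT = 0.0711368 s.
Utilization = t_tx / cycle = 7.07965e-05/0.0711368 = 0.0995 %.

0.0995 %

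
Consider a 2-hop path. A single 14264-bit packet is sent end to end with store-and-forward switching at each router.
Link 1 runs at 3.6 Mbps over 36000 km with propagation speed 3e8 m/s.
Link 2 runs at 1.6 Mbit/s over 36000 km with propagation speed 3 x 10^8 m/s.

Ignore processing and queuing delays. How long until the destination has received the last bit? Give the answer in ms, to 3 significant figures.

253 ms

Transmission delays (L/R per hop): 3.96222, 8.915 ms; sum = 12.8772 ms.
Propagation delays (d/s per hop): 120, 120 ms; sum = 240 ms.
End-to-end = 253 ms.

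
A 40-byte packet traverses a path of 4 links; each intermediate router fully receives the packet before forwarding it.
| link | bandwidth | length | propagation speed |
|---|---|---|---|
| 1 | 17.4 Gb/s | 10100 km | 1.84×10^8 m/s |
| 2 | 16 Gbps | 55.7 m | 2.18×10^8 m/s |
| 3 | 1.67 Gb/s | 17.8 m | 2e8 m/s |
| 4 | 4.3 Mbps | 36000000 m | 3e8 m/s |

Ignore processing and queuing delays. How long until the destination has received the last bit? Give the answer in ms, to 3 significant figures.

L = 40 × 8 = 320 bits.
Transmission delays (L/R per hop): 1.83908e-05, 2e-05, 0.000191617, 0.0744186 ms; sum = 0.0746486 ms.
Propagation delays (d/s per hop): 54.8913, 0.000255505, 8.9e-05, 120 ms; sum = 174.892 ms.
End-to-end = 175 ms.

175 ms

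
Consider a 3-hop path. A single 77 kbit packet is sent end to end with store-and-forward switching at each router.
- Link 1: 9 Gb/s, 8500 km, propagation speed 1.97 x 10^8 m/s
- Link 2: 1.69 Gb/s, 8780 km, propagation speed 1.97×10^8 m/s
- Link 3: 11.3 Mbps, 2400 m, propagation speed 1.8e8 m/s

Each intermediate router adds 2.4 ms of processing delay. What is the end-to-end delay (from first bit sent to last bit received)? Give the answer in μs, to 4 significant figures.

99400 μs

L = 77000 bits.
Transmission delays (L/R per hop): 8.55556, 45.5621, 6814.16 μs; sum = 6868.28 μs.
Propagation delays (d/s per hop): 43147.2, 44568.5, 13.3333 μs; sum = 87729.1 μs.
Processing at 2 router(s): 2 × 2.4 ms = 4800 μs.
End-to-end = 99400 μs.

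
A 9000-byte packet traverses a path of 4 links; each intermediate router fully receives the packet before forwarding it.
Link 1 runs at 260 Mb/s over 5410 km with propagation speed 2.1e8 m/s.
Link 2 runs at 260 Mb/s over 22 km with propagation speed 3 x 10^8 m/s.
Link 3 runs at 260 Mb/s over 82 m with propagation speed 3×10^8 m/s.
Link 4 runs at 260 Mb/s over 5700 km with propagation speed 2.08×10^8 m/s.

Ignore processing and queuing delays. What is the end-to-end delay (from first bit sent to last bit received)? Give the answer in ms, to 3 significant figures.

54.3 ms

L = 9000 × 8 = 72000 bits.
Transmission delay per hop = L/R = 72000/260000000 = 0.276923 ms; 4 hops → 1.10769 ms.
Propagation delays (d/s per hop): 25.7619, 0.0733333, 0.000273333, 27.4038 ms; sum = 53.2394 ms.
End-to-end = 54.3 ms.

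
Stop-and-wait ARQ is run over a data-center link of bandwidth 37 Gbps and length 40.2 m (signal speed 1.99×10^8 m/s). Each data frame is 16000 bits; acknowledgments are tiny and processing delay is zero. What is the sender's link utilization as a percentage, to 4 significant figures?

t_tx = L/R = 16000/37000000000 = 4.32432e-07 s.
t_prop = 40.2/199000000 = 2.0201e-07 s; RTT = 4.0402e-07 s.
Cycle = t_tx + RTT = 8.36453e-07 s.
Utilization = t_tx / cycle = 4.32432e-07/8.36453e-07 = 51.70 %.

51.70 %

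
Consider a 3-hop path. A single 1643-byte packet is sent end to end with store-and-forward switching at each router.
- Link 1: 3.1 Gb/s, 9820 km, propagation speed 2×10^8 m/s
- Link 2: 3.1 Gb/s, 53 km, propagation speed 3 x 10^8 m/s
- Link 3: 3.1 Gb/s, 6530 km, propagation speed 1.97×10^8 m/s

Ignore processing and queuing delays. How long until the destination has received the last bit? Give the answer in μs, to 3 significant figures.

82400 μs

L = 1643 × 8 = 13144 bits.
Transmission delay per hop = L/R = 13144/3100000000 = 4.24 μs; 3 hops → 12.72 μs.
Propagation delays (d/s per hop): 49100, 176.667, 33147.2 μs; sum = 82423.9 μs.
End-to-end = 82400 μs.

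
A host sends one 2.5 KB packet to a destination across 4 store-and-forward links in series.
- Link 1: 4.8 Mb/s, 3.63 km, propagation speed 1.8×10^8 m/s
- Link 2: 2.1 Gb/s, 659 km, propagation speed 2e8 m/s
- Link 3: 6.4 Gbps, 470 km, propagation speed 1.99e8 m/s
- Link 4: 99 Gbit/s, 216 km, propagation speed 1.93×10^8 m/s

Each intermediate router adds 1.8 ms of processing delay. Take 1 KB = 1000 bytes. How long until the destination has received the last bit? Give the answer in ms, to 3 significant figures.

16.4 ms

L = 20000 bits.
Transmission delays (L/R per hop): 4.16667, 0.00952381, 0.003125, 0.00020202 ms; sum = 4.17952 ms.
Propagation delays (d/s per hop): 0.0201667, 3.295, 2.36181, 1.11917 ms; sum = 6.79615 ms.
Processing at 3 router(s): 3 × 1.8 ms = 5.4 ms.
End-to-end = 16.4 ms.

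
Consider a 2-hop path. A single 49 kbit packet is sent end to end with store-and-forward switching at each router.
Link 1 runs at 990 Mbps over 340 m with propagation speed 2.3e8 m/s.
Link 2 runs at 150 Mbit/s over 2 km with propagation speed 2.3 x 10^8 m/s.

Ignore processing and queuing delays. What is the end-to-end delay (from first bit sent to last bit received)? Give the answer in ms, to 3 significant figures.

0.386 ms

L = 49000 bits.
Transmission delays (L/R per hop): 0.0494949, 0.326667 ms; sum = 0.376162 ms.
Propagation delays (d/s per hop): 0.00147826, 0.00869565 ms; sum = 0.0101739 ms.
End-to-end = 0.386 ms.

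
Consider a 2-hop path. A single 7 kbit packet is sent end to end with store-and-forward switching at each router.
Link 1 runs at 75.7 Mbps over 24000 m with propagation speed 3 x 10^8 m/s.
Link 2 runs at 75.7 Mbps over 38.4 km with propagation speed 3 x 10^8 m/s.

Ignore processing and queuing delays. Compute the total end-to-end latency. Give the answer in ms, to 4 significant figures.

0.3929 ms

L = 7000 bits.
Transmission delay per hop = L/R = 7000/75700000 = 0.0924703 ms; 2 hops → 0.184941 ms.
Propagation delays (d/s per hop): 0.08, 0.128 ms; sum = 0.208 ms.
End-to-end = 0.3929 ms.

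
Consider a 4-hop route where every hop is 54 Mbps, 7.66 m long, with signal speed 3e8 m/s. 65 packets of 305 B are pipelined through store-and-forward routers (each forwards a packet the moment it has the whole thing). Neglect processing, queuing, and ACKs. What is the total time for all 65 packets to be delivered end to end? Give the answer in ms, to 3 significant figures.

3.07 ms

Per-hop transmission t_tx = L/R = 2440/54000000 = 0.0451852 ms.
Per-hop propagation t_prop = 7.66/300000000 = 2.55333e-05 ms.
Pipeline fill: first packet needs 4·t_tx to clear all hops; remaining 64 packets each add one t_tx.
Total = (4+65-1)·t_tx + 4·t_prop = 68·0.0451852 + 4·2.55333e-05 = 3.07 ms.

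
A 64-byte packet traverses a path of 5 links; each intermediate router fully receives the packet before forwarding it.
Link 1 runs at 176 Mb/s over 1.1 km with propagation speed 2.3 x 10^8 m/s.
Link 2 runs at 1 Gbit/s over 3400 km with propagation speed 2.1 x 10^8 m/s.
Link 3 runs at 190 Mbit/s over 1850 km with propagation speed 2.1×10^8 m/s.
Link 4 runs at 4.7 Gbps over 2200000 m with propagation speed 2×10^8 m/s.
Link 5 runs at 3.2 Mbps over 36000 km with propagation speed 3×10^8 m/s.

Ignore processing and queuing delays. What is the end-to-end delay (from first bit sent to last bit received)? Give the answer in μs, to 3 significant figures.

156000 μs

L = 64 × 8 = 512 bits.
Transmission delays (L/R per hop): 2.90909, 0.512, 2.69474, 0.108936, 160 μs; sum = 166.225 μs.
Propagation delays (d/s per hop): 4.78261, 16190.5, 8809.52, 11000, 120000 μs; sum = 156005 μs.
End-to-end = 156000 μs.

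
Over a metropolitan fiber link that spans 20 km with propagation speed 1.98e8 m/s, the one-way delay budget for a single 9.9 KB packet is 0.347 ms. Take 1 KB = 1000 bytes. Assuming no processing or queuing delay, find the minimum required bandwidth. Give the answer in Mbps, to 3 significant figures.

L = 79200 bits.
Propagation delay = 20000 / 198000000 = 0.10101 ms.
Transmission budget = 0.347 − 0.10101 = 0.24599 ms.
R ≥ L / t_tx = 79200 bits / 0.00024599 s = 322 Mbps.

322 Mbps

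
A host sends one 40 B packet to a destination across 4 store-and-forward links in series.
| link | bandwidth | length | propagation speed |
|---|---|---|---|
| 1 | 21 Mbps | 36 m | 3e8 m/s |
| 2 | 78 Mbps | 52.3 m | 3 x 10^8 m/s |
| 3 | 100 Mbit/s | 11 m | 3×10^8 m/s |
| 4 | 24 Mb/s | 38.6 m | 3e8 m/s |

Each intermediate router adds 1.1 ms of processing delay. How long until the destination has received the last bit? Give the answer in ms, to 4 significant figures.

L = 40 × 8 = 320 bits.
Transmission delays (L/R per hop): 0.0152381, 0.00410256, 0.0032, 0.0133333 ms; sum = 0.035874 ms.
Propagation delays (d/s per hop): 0.00012, 0.000174333, 3.66667e-05, 0.000128667 ms; sum = 0.000459667 ms.
Processing at 3 router(s): 3 × 1.1 ms = 3.3 ms.
End-to-end = 3.336 ms.

3.336 ms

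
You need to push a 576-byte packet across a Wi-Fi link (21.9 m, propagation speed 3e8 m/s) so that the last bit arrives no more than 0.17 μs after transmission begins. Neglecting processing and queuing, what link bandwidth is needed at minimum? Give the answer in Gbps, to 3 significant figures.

47.5 Gbps

L = 4608 bits.
Propagation delay = 21.9 / 300000000 = 0.073 μs.
Transmission budget = 0.17 − 0.073 = 0.097 μs.
R ≥ L / t_tx = 4608 bits / 9.7e-08 s = 47.5 Gbps.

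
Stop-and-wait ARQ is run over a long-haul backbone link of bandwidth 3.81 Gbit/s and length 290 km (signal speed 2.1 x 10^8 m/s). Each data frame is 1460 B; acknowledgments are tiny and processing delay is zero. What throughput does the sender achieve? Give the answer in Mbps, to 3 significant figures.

t_tx = L/R = 11680/3810000000 = 3.06562e-06 s.
t_prop = 290000/210000000 = 0.00138095 s; RTT = 0.0027619 s.
Cycle = t_tx + RTT = 0.00276497 s.
Throughput = L / cycle = 11680 / 0.00276497 = 4.22 Mbps.

4.22 Mbps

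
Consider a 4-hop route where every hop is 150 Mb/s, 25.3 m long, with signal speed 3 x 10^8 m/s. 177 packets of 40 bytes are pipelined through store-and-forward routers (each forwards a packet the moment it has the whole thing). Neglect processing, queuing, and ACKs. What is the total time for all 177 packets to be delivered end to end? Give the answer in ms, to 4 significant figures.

Per-hop transmission t_tx = L/R = 320/150000000 = 0.00213333 ms.
Per-hop propagation t_prop = 25.3/300000000 = 8.43333e-05 ms.
Pipeline fill: first packet needs 4·t_tx to clear all hops; remaining 176 packets each add one t_tx.
Total = (4+177-1)·t_tx + 4·t_prop = 180·0.00213333 + 4·8.43333e-05 = 0.3843 ms.

0.3843 ms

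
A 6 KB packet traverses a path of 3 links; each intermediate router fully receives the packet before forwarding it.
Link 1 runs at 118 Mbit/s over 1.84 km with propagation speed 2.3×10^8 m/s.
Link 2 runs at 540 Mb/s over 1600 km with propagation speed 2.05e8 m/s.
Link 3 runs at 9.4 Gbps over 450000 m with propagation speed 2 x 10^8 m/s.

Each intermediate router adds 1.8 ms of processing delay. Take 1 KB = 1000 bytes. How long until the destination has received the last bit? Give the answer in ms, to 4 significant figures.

14.16 ms

L = 48000 bits.
Transmission delays (L/R per hop): 0.40678, 0.0888889, 0.00510638 ms; sum = 0.500775 ms.
Propagation delays (d/s per hop): 0.008, 7.80488, 2.25 ms; sum = 10.0629 ms.
Processing at 2 router(s): 2 × 1.8 ms = 3.6 ms.
End-to-end = 14.16 ms.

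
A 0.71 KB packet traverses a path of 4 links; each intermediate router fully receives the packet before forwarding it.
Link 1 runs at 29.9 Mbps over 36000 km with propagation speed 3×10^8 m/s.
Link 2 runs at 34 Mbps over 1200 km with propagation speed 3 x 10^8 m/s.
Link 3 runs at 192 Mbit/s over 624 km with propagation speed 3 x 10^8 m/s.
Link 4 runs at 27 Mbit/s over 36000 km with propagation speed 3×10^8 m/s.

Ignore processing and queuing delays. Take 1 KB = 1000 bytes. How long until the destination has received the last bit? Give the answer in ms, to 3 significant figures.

247 ms

L = 5680 bits.
Transmission delays (L/R per hop): 0.189967, 0.167059, 0.0295833, 0.21037 ms; sum = 0.596979 ms.
Propagation delays (d/s per hop): 120, 4, 2.08, 120 ms; sum = 246.08 ms.
End-to-end = 247 ms.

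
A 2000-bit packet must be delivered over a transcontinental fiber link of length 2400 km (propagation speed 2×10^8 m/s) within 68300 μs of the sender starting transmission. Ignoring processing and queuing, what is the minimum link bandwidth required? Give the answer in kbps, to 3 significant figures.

Propagation delay = 2400000 / 200000000 = 12000 μs.
Transmission budget = 68300 − 12000 = 56300 μs.
R ≥ L / t_tx = 2000 bits / 0.0563 s = 35.5 kbps.

35.5 kbps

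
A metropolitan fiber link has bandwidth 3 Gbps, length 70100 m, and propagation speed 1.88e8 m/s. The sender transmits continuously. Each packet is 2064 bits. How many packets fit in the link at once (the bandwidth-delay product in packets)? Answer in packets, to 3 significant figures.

542 packets

Propagation delay = 70100 / 188000000 = 0.000372872 s.
BDP = R × t_prop = 3000000000 × 0.000372872 = 1118620 bits.
In packets of 2064 bits: 542 packets.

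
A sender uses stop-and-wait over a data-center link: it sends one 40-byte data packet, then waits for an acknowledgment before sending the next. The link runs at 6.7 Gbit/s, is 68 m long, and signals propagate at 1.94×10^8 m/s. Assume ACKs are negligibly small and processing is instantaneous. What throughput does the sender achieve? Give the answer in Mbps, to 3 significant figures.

427 Mbps

t_tx = L/R = 320/6700000000 = 4.77612e-08 s.
t_prop = 68/194000000 = 3.50515e-07 s; RTT = 7.01031e-07 s.
Cycle = t_tx + RTT = 7.48792e-07 s.
Throughput = L / cycle = 320 / 7.48792e-07 = 427 Mbps.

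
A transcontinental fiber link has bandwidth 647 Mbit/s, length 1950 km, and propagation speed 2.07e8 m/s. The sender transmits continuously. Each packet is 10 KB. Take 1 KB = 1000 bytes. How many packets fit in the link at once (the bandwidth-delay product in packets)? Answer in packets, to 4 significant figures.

76.19 packets

Propagation delay = 1950000 / 2.07e+08 = 0.00942029 s.
BDP = R × t_prop = 647000000 × 0.00942029 = 6094930 bits.
In packets of 80000 bits: 76.19 packets.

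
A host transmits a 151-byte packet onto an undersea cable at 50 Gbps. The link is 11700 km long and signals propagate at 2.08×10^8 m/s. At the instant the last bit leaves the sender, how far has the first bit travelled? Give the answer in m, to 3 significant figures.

5.03 m

t_tx = L/R = 1208/50000000000 = 2.416e-08 s.
Distance = s × t_tx = 208000000 × 2.416e-08 = 5.03 m.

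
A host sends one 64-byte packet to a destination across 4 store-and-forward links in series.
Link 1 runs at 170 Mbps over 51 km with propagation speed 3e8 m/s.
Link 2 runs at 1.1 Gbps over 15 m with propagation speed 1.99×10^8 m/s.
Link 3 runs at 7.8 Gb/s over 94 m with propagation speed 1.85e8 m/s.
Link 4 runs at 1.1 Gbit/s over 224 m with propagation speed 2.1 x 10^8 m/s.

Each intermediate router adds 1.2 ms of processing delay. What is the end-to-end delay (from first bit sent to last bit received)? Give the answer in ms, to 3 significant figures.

L = 64 × 8 = 512 bits.
Transmission delays (L/R per hop): 0.00301176, 0.000465455, 6.5641e-05, 0.000465455 ms; sum = 0.00400831 ms.
Propagation delays (d/s per hop): 0.17, 7.53769e-05, 0.000508108, 0.00106667 ms; sum = 0.17165 ms.
Processing at 3 router(s): 3 × 1.2 ms = 3.6 ms.
End-to-end = 3.78 ms.

3.78 ms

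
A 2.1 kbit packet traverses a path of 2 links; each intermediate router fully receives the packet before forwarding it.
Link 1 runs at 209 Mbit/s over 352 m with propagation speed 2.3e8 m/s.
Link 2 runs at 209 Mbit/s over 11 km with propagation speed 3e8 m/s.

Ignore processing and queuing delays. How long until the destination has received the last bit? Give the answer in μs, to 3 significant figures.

L = 2100 bits.
Transmission delay per hop = L/R = 2100/209000000 = 10.0478 μs; 2 hops → 20.0957 μs.
Propagation delays (d/s per hop): 1.53043, 36.6667 μs; sum = 38.1971 μs.
End-to-end = 58.3 μs.

58.3 μs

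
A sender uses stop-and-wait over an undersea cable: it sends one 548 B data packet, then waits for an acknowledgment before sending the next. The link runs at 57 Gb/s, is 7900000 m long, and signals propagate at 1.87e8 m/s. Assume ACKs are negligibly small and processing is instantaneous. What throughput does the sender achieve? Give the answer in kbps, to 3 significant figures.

51.9 kbps

t_tx = L/R = 4384/57000000000 = 7.69123e-08 s.
t_prop = 7900000/187000000 = 0.042246 s; RTT = 0.084492 s.
Cycle = t_tx + RTT = 0.0844921 s.
Throughput = L / cycle = 4384 / 0.0844921 = 51.9 kbps.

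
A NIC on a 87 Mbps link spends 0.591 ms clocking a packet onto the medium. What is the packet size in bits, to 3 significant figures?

L = R × t_tx = 87000000 b/s × 0.000591 s = 51417 bits.

51400 bits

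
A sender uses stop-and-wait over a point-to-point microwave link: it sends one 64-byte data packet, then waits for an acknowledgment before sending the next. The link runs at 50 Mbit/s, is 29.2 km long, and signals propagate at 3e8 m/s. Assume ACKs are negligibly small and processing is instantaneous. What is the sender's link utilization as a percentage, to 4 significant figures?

t_tx = L/R = 512/50000000 = 1.024e-05 s.
t_prop = 29200/300000000 = 9.73333e-05 s; RTT = 0.000194667 s.
Cycle = t_tx + RTT = 0.000204907 s.
Utilization = t_tx / cycle = 1.024e-05/0.000204907 = 4.997 %.

4.997 %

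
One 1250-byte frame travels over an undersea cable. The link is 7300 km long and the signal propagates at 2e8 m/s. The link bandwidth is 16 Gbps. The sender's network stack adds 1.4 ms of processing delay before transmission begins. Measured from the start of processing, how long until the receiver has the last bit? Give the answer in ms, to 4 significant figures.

37.90 ms

L = 1250 × 8 = 10000 bits.
Transmission delay = L/R = 10000 / 16000000000 = 0.000625 ms.
Propagation delay = d/s = 7300000 m / 200000000 m/s = 36.5 ms.
Plus processing delay 1.4 ms = 1.4 ms.
Total = 37.90 ms.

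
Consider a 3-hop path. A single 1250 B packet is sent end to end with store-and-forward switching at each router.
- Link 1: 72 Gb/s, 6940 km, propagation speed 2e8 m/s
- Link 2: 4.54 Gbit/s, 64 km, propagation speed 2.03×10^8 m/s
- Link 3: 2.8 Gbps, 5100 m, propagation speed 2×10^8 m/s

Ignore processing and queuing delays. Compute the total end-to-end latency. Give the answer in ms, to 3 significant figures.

35.0 ms

L = 1250 × 8 = 10000 bits.
Transmission delays (L/R per hop): 0.000138889, 0.00220264, 0.00357143 ms; sum = 0.00591296 ms.
Propagation delays (d/s per hop): 34.7, 0.315271, 0.0255 ms; sum = 35.0408 ms.
End-to-end = 35.0 ms.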